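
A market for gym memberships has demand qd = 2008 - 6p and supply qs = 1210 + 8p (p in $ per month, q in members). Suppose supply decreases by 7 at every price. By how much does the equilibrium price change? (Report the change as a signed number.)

Set qd = qs: 2008 - 6p = 1210 + 8p, so 798 = 14p and p* = 57.
From the demand curve, q* = 2008 - 6(57) = 1666.
After the shift, supply is qs = 1203 + 8p.
New equilibrium: 805 = 14p, so p = 57.5 and q = 1663.
Δp = 57.5 - 57 = 0.5.

Δp = 0.5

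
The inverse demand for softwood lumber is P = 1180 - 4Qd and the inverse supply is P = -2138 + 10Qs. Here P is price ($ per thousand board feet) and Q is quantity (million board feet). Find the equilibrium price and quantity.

P* = 232, Q* = 237

Solving each curve for Q: Qd = 295 - 0.25P and Qs = 213.8 + 0.1P.
Set Qd = Qs: 295 - 0.25P = 213.8 + 0.1P, so 81.2 = 0.35P and P* = 232.
Plugging P* into demand: Q* = 295 - 0.25(232) = 237.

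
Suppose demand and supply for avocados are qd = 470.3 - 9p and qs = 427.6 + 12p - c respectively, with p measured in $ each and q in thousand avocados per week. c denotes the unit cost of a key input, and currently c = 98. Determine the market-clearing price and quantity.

p* = 6.7, q* = 410

With c = 98, supply is qs = 329.6 + 12p.
The market clears where 470.3 - 9p = 329.6 + 12p. Rearranging, 21p = 140.7, hence p* = 6.7.
Then q* = 470.3 - 9(6.7) = 410.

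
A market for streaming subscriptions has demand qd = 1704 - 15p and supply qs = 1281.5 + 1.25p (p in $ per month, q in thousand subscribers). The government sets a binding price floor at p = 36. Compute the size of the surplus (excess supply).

With p fixed at 36, quantity demanded is 1164 and quantity supplied is 1326.5.
Surplus = qs - qd = 1326.5 - 1164 = 162.5.

Surplus = 162.5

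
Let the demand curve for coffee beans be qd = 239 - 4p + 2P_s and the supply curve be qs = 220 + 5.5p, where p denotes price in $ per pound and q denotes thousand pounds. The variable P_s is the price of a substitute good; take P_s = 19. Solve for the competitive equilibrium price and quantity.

p* = 6, q* = 253

With P_s = 19, demand is qd = 277 - 4p.
At equilibrium qd = qs, so 277 - 4p = 220 + 5.5p; collecting terms, 57 = 9.5p and p* = 6.
Then q* = 277 - 4(6) = 253.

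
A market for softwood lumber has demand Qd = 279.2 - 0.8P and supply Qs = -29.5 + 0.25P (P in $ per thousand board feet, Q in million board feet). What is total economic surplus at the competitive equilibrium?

The market clears where 279.2 - 0.8P = -29.5 + 0.25P. Rearranging, 1.05P = 308.7, hence P* = 294.
Substitute back: Q* = 279.2 - 0.8(294) = 44.
Demand choke price = 349; supply choke price = 118. CS = ½(349 - 294)(44) = 1210; PS = ½(294 - 118)(44) = 3872. Total surplus = 5082.

Total surplus = 5082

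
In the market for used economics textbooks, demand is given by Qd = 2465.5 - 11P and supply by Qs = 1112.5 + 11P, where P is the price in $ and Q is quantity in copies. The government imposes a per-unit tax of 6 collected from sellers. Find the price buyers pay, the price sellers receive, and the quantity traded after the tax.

Sellers keep P_s = P_b - 6 per unit, so supply in terms of the buyer price is Qs = 1046.5 + 11P_b.
Set Qd = Qs: 2465.5 - 11P_b = 1046.5 + 11P_b, so 1419 = 22P_b and P_b = 64.5.
So P_s = 58.5 and the quantity traded is Q = 2465.5 - 11(64.5) = 1756.

P_b = 64.5, P_s = 58.5, Q = 1756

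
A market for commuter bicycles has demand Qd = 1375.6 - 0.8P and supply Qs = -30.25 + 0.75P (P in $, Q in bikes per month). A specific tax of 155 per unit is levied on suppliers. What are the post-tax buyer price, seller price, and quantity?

P_b = 982, P_s = 827, Q = 590

The tax drives a wedge P_b - P_s = 155. Substituting P_s = P_b - 155 into supply: Qs = -146.5 + 0.75P_b.
Set Qd = Qs: 1375.6 - 0.8P_b = -146.5 + 0.75P_b, so 1522.1 = 1.55P_b and P_b = 982.
So P_s = 827 and the quantity traded is Q = 1375.6 - 0.8(982) = 590.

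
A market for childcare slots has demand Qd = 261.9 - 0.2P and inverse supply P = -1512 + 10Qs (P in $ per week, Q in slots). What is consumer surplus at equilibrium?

In direct form, Qs = 151.2 + 0.1P.
The market clears where 261.9 - 0.2P = 151.2 + 0.1P. Rearranging, 0.3P = 110.7, hence P* = 369.
Then Q* = 261.9 - 0.2(369) = 188.1.
Demand choke price (Qd = 0): P = 261.9/0.2 = 1309.5. Consumer surplus = ½ × (1309.5 - 369) × 188.1 = 88454.025.

Consumer surplus = 88454.025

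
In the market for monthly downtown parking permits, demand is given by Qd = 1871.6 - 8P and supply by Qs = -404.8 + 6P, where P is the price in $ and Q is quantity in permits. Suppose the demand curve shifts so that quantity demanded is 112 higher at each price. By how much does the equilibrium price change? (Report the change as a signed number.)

ΔP = 8

Set Qd = Qs: 1871.6 - 8P = -404.8 + 6P, so 2276.4 = 14P and P* = 162.6.
Then Q* = 1871.6 - 8(162.6) = 570.8.
After the shift, demand is Qd = 1983.6 - 8P.
Re-solving, 14P = 2388.4 gives P = 170.6 and Q = 618.8.
ΔP = 170.6 - 162.6 = 8.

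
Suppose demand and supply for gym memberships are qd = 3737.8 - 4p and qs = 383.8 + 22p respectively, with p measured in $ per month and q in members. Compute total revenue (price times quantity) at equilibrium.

Total revenue = 415612.2

Set qd = qs: 3737.8 - 4p = 383.8 + 22p, so 3354 = 26p and p* = 129.
Then q* = 3737.8 - 4(129) = 3221.8.
Total revenue = p* × q* = 129 × 3221.8 = 415612.2.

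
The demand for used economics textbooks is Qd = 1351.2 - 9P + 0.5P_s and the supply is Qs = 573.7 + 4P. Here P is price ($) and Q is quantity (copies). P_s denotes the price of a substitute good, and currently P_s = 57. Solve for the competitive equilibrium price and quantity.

P* = 62, Q* = 821.7

With P_s = 57, demand is Qd = 1379.7 - 9P.
Equating demand and supply, 1379.7 - 9P = 573.7 + 4P gives 13P = 806, so P* = 62.
Plugging P* into demand: Q* = 1379.7 - 9(62) = 821.7.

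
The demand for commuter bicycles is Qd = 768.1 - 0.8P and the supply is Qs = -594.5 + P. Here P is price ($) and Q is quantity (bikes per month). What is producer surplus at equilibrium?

At equilibrium Qd = Qs, so 768.1 - 0.8P = -594.5 + P; collecting terms, 1362.6 = 1.8P and P* = 757.
Then Q* = 768.1 - 0.8(757) = 162.5.
Supply choke price (Qs = 0): P = 594.5. Producer surplus = ½ × (757 - 594.5) × 162.5 = 13203.125.

Producer surplus = 13203.125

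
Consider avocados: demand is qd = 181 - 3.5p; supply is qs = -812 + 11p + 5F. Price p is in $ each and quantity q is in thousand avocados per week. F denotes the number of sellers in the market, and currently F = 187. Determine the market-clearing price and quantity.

p* = 4, q* = 167

With F = 187, supply is qs = 123 + 11p.
Set qd = qs: 181 - 3.5p = 123 + 11p, so 58 = 14.5p and p* = 4.
Plugging p* into demand: q* = 181 - 3.5(4) = 167.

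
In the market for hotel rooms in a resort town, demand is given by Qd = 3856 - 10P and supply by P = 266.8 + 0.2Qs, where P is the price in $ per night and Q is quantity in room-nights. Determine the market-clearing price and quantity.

Inverting to quantity form: Qs = -1334 + 5P.
Set Qd = Qs: 3856 - 10P = -1334 + 5P, so 5190 = 15P and P* = 346.
From the demand curve, Q* = 3856 - 10(346) = 396.

P* = 346, Q* = 396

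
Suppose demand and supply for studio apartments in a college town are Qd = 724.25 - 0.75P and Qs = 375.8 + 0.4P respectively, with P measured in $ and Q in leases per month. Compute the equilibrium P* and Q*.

P* = 303, Q* = 497

At equilibrium Qd = Qs, so 724.25 - 0.75P = 375.8 + 0.4P; collecting terms, 348.45 = 1.15P and P* = 303.
Then Q* = 724.25 - 0.75(303) = 497.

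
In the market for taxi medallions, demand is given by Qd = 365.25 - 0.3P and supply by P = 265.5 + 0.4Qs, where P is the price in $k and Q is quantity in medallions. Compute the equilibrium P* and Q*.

P* = 367.5, Q* = 255

Inverting to quantity form: Qs = -663.75 + 2.5P.
At equilibrium Qd = Qs, so 365.25 - 0.3P = -663.75 + 2.5P; collecting terms, 1029 = 2.8P and P* = 367.5.
Plugging P* into demand: Q* = 365.25 - 0.3(367.5) = 255.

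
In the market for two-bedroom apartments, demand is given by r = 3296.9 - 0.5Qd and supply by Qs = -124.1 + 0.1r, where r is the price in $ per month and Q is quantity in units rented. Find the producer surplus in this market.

Producer surplus = 191688.2

Solving each curve for Q: Qd = 6593.8 - 2r.
Equating demand and supply, 6593.8 - 2r = -124.1 + 0.1r gives 2.1r = 6717.9, so r* = 3199.
Plugging r* into demand: Q* = 6593.8 - 2(3199) = 195.8.
Supply choke price (Qs = 0): r = 1241. Producer surplus = ½ × (3199 - 1241) × 195.8 = 191688.2.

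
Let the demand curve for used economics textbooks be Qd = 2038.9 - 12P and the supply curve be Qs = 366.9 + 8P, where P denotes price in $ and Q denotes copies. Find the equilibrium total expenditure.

Set Qd = Qs: 2038.9 - 12P = 366.9 + 8P, so 1672 = 20P and P* = 83.6.
From the demand curve, Q* = 2038.9 - 12(83.6) = 1035.7.
Total expenditure = P* × Q* = 83.6 × 1035.7 = 86584.52.

Total expenditure = 86584.52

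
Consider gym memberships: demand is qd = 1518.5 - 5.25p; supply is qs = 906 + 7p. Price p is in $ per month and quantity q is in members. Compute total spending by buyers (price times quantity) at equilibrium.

Set qd = qs: 1518.5 - 5.25p = 906 + 7p, so 612.5 = 12.25p and p* = 50.
Then q* = 1518.5 - 5.25(50) = 1256.
Total spending by buyers = p* × q* = 50 × 1256 = 62800.

Total spending by buyers = 62800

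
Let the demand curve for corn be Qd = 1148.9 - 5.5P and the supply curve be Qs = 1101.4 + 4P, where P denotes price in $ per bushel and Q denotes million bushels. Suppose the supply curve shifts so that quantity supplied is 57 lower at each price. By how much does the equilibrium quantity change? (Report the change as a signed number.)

ΔQ = -33

At equilibrium Qd = Qs, so 1148.9 - 5.5P = 1101.4 + 4P; collecting terms, 47.5 = 9.5P and P* = 5.
From the demand curve, Q* = 1148.9 - 5.5(5) = 1121.4.
After the shift, supply is Qs = 1044.4 + 4P.
Re-solving, 9.5P = 104.5 gives P = 11 and Q = 1088.4.
ΔQ = 1088.4 - 1121.4 = -33.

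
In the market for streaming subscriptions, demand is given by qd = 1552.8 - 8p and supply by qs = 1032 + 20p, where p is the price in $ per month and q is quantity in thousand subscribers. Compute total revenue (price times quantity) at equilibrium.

The market clears where 1552.8 - 8p = 1032 + 20p. Rearranging, 28p = 520.8, hence p* = 18.6.
Substitute back: q* = 1552.8 - 8(18.6) = 1404.
Total revenue = p* × q* = 18.6 × 1404 = 26114.4.

Total revenue = 26114.4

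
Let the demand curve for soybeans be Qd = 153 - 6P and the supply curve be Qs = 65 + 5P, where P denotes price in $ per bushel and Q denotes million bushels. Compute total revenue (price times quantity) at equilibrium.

Total revenue = 840

Equating demand and supply, 153 - 6P = 65 + 5P gives 11P = 88, so P* = 8.
Substitute back: Q* = 153 - 6(8) = 105.
Total revenue = P* × Q* = 8 × 105 = 840.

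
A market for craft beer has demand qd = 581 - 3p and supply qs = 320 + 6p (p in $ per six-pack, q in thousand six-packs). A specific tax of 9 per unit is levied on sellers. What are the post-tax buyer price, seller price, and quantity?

With a tax of 9 on sellers, they supply based on the net price p_s = p_b - 9, so qs = 266 + 6p_b.
Equate demand and the shifted supply: 581 - 3p_b = 266 + 6p_b, giving 9p_b = 315, so p_b = 35.
So p_s = 26 and the quantity traded is q = 581 - 3(35) = 476.

p_b = 35, p_s = 26, q = 476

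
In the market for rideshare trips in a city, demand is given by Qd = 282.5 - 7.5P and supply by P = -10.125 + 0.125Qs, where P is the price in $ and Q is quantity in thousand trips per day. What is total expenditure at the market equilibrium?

Rewriting in direct form: Qs = 81 + 8P.
Equating demand and supply, 282.5 - 7.5P = 81 + 8P gives 15.5P = 201.5, so P* = 13.
From the demand curve, Q* = 282.5 - 7.5(13) = 185.
Total expenditure = P* × Q* = 13 × 185 = 2405.

Total expenditure = 2405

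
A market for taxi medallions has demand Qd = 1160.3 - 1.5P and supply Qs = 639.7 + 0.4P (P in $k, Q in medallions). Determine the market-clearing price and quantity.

P* = 274, Q* = 749.3

The market clears where 1160.3 - 1.5P = 639.7 + 0.4P. Rearranging, 1.9P = 520.6, hence P* = 274.
Plugging P* into demand: Q* = 1160.3 - 1.5(274) = 749.3.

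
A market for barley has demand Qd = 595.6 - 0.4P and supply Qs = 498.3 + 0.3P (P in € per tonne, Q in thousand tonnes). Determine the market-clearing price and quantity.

Equating demand and supply, 595.6 - 0.4P = 498.3 + 0.3P gives 0.7P = 97.3, so P* = 139.
Substitute back: Q* = 595.6 - 0.4(139) = 540.

P* = 139, Q* = 540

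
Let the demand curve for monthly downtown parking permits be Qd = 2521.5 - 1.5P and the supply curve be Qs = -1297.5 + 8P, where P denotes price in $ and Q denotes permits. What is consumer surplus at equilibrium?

The market clears where 2521.5 - 1.5P = -1297.5 + 8P. Rearranging, 9.5P = 3819, hence P* = 402.
Plugging P* into demand: Q* = 2521.5 - 1.5(402) = 1918.5.
Demand choke price (Qd = 0): P = 2521.5/1.5 = 1681. Consumer surplus = ½ × (1681 - 402) × 1918.5 = 1226880.75.

Consumer surplus = 1226880.75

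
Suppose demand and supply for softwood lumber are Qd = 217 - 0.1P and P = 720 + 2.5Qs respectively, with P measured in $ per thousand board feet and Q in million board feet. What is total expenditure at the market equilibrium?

Total expenditure = 117160

Solving each curve for Q: Qs = -288 + 0.4P.
Set Qd = Qs: 217 - 0.1P = -288 + 0.4P, so 505 = 0.5P and P* = 1010.
Plugging P* into demand: Q* = 217 - 0.1(1010) = 116.
Total expenditure = P* × Q* = 1010 × 116 = 117160.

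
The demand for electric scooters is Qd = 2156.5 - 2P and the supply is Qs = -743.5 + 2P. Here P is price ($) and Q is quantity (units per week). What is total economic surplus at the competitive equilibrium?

Total surplus = 249571.125

The market clears where 2156.5 - 2P = -743.5 + 2P. Rearranging, 4P = 2900, hence P* = 725.
Plugging P* into demand: Q* = 2156.5 - 2(725) = 706.5.
Demand choke price = 1078.25; supply choke price = 371.75. CS = ½(1078.25 - 725)(706.5) = 124785.5625; PS = ½(725 - 371.75)(706.5) = 124785.5625. Total surplus = 249571.125.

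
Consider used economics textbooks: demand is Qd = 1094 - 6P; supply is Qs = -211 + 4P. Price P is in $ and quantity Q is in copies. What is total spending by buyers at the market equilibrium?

Total spending by buyers = 40585.5

At equilibrium Qd = Qs, so 1094 - 6P = -211 + 4P; collecting terms, 1305 = 10P and P* = 130.5.
Plugging P* into demand: Q* = 1094 - 6(130.5) = 311.
Total spending by buyers = P* × Q* = 130.5 × 311 = 40585.5.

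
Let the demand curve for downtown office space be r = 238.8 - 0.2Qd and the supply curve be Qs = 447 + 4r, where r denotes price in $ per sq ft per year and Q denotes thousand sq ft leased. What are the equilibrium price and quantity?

In direct form, Qd = 1194 - 5r.
At equilibrium Qd = Qs, so 1194 - 5r = 447 + 4r; collecting terms, 747 = 9r and r* = 83.
Then Q* = 1194 - 5(83) = 779.

r* = 83, Q* = 779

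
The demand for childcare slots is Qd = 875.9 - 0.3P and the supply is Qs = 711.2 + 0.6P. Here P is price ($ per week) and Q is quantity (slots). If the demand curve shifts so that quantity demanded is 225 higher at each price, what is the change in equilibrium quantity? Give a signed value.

Equating demand and supply, 875.9 - 0.3P = 711.2 + 0.6P gives 0.9P = 164.7, so P* = 183.
Then Q* = 875.9 - 0.3(183) = 821.
After the shift, demand is Qd = 1100.9 - 0.3P.
The new intersection has 389.7 = 0.9P, i.e. P = 433, Q = 971.
ΔQ = 971 - 821 = 150.

ΔQ = 150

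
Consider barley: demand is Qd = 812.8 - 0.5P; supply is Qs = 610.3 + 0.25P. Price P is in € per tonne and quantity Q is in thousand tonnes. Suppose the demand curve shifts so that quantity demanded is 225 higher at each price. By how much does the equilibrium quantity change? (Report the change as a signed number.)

ΔQ = 75

The market clears where 812.8 - 0.5P = 610.3 + 0.25P. Rearranging, 0.75P = 202.5, hence P* = 270.
Substitute back: Q* = 812.8 - 0.5(270) = 677.8.
After the shift, demand is Qd = 1037.8 - 0.5P.
Re-solving, 0.75P = 427.5 gives P = 570 and Q = 752.8.
ΔQ = 752.8 - 677.8 = 75.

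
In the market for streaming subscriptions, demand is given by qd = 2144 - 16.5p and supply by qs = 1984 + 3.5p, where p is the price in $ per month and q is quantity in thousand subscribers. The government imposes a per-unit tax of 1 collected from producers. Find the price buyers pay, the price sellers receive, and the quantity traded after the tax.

Producers keep p_s = p_b - 1 per unit, so supply in terms of the buyer price is qs = 1980.5 + 3.5p_b.
Market clearing requires 2144 - 16.5p_b = 1980.5 + 3.5p_b; hence 163.5 = 20p_b and p_b = 8.175.
Then p_s = 8.175 - 1 = 7.175 and q = 2144 - 16.5(8.175) = 2009.1125.

p_b = 8.175, p_s = 7.175, q = 2009.1125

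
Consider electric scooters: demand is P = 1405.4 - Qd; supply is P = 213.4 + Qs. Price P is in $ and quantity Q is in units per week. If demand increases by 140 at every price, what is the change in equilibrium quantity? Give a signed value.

Inverting to quantity form: Qd = 1405.4 - P and Qs = -213.4 + P.
At equilibrium Qd = Qs, so 1405.4 - P = -213.4 + P; collecting terms, 1618.8 = 2P and P* = 809.4.
Then Q* = 1405.4 - 809.4 = 596.
After the shift, demand is Qd = 1545.4 - P.
Re-solving, 2P = 1758.8 gives P = 879.4 and Q = 666.
ΔQ = 666 - 596 = 70.

ΔQ = 70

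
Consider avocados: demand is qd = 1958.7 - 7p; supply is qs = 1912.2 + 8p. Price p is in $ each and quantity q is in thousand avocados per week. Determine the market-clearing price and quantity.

p* = 3.1, q* = 1937

Equating demand and supply, 1958.7 - 7p = 1912.2 + 8p gives 15p = 46.5, so p* = 3.1.
Then q* = 1958.7 - 7(3.1) = 1937.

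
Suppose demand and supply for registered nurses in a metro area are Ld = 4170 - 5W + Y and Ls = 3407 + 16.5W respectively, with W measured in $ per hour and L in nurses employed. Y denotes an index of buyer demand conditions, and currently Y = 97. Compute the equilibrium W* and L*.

With Y = 97, demand is Ld = 4267 - 5W.
At equilibrium Ld = Ls, so 4267 - 5W = 3407 + 16.5W; collecting terms, 860 = 21.5W and W* = 40.
Substitute back: L* = 4267 - 5(40) = 4067.

W* = 40, L* = 4067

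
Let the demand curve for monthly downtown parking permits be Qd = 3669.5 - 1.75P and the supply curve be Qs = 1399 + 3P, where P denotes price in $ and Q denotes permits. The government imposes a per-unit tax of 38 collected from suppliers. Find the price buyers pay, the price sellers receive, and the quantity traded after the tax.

Suppliers keep P_s = P_b - 38 per unit, so supply in terms of the buyer price is Qs = 1285 + 3P_b.
Market clearing requires 3669.5 - 1.75P_b = 1285 + 3P_b; hence 2384.5 = 4.75P_b and P_b = 502.
So P_s = 464 and the quantity traded is Q = 3669.5 - 1.75(502) = 2791.

P_b = 502, P_s = 464, Q = 2791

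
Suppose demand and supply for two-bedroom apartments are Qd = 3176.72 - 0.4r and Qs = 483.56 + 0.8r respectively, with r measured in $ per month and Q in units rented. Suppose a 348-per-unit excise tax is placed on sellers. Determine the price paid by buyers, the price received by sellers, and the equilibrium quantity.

r_b = 2476.3, r_s = 2128.3, Q = 2186.2

The tax drives a wedge r_b - r_s = 348. Substituting r_s = r_b - 348 into supply: Qs = 205.16 + 0.8r_b.
Set Qd = Qs: 3176.72 - 0.4r_b = 205.16 + 0.8r_b, so 2971.56 = 1.2r_b and r_b = 2476.3.
So r_s = 2128.3 and the quantity traded is Q = 3176.72 - 0.4(2476.3) = 2186.2.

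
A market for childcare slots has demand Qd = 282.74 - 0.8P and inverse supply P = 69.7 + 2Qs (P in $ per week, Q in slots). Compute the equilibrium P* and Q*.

P* = 244.3, Q* = 87.3

Inverting to quantity form: Qs = -34.85 + 0.5P.
Set Qd = Qs: 282.74 - 0.8P = -34.85 + 0.5P, so 317.59 = 1.3P and P* = 244.3.
Plugging P* into demand: Q* = 282.74 - 0.8(244.3) = 87.3.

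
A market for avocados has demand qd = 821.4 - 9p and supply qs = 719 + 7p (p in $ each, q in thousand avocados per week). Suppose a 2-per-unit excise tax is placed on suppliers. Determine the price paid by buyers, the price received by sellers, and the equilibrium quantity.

Suppliers keep p_s = p_b - 2 per unit, so supply in terms of the buyer price is qs = 705 + 7p_b.
Equate demand and the shifted supply: 821.4 - 9p_b = 705 + 7p_b, giving 16p_b = 116.4, so p_b = 7.275.
So p_s = 5.275 and the quantity traded is q = 821.4 - 9(7.275) = 755.925.

p_b = 7.275, p_s = 5.275, q = 755.925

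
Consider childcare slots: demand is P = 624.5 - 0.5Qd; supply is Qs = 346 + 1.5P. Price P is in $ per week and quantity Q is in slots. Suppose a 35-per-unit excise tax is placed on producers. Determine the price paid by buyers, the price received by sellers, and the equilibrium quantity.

P_b = 273, P_s = 238, Q = 703

In direct form, Qd = 1249 - 2P.
Producers keep P_s = P_b - 35 per unit, so supply in terms of the buyer price is Qs = 293.5 + 1.5P_b.
Set Qd = Qs: 1249 - 2P_b = 293.5 + 1.5P_b, so 955.5 = 3.5P_b and P_b = 273.
So P_s = 238 and the quantity traded is Q = 1249 - 2(273) = 703.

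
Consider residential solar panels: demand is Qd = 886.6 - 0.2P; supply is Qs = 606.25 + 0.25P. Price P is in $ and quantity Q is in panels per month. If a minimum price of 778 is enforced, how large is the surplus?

Surplus = 69.75

Evaluating both curves at the floor price 778 gives Qd = 731, Qs = 800.75.
Surplus = Qs - Qd = 800.75 - 731 = 69.75.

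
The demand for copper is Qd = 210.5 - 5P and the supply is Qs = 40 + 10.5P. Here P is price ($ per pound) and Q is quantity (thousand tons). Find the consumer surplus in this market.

Equating demand and supply, 210.5 - 5P = 40 + 10.5P gives 15.5P = 170.5, so P* = 11.
Then Q* = 210.5 - 5(11) = 155.5.
Demand choke price (Qd = 0): P = 210.5/5 = 42.1. Consumer surplus = ½ × (42.1 - 11) × 155.5 = 2418.025.

Consumer surplus = 2418.025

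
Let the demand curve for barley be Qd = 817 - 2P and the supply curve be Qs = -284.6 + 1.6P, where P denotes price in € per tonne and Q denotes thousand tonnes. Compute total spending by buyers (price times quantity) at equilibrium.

Set Qd = Qs: 817 - 2P = -284.6 + 1.6P, so 1101.6 = 3.6P and P* = 306.
Plugging P* into demand: Q* = 817 - 2(306) = 205.
Total spending by buyers = P* × Q* = 306 × 205 = 62730.

Total spending by buyers = 62730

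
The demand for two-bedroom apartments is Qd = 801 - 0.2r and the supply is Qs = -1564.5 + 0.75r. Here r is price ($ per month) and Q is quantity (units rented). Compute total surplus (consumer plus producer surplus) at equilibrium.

At equilibrium Qd = Qs, so 801 - 0.2r = -1564.5 + 0.75r; collecting terms, 2365.5 = 0.95r and r* = 2490.
Substitute back: Q* = 801 - 0.2(2490) = 303.
Demand choke price = 4005; supply choke price = 2086. CS = ½(4005 - 2490)(303) = 229522.5; PS = ½(2490 - 2086)(303) = 61206. Total surplus = 290728.5.

Total surplus = 290728.5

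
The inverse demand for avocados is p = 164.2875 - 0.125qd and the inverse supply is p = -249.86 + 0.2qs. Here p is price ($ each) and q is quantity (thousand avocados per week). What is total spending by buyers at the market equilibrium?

Rewriting in direct form: qd = 1314.3 - 8p and qs = 1249.3 + 5p.
Equating demand and supply, 1314.3 - 8p = 1249.3 + 5p gives 13p = 65, so p* = 5.
Then q* = 1314.3 - 8(5) = 1274.3.
Total spending by buyers = p* × q* = 5 × 1274.3 = 6371.5.

Total spending by buyers = 6371.5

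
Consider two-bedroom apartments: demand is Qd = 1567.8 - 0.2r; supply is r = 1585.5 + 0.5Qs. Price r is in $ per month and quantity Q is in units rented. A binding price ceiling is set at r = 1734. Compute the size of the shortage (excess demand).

Shortage = 924

Inverting to quantity form: Qs = -3171 + 2r.
At r = 1734: Qd = 1221 and Qs = 297.
Shortage = Qd - Qs = 1221 - 297 = 924.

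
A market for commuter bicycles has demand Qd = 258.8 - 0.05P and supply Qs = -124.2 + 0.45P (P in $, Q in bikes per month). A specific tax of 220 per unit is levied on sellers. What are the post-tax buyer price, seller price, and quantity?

P_b = 964, P_s = 744, Q = 210.6

With a tax of 220 on sellers, they supply based on the net price P_s = P_b - 220, so Qs = -223.2 + 0.45P_b.
Set Qd = Qs: 258.8 - 0.05P_b = -223.2 + 0.45P_b, so 482 = 0.5P_b and P_b = 964.
So P_s = 744 and the quantity traded is Q = 258.8 - 0.05(964) = 210.6.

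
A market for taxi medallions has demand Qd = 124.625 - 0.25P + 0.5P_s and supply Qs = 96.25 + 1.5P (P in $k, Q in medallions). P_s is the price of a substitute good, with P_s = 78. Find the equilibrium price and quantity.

P* = 38.5, Q* = 154

With P_s = 78, demand is Qd = 163.625 - 0.25P.
Set Qd = Qs: 163.625 - 0.25P = 96.25 + 1.5P, so 67.375 = 1.75P and P* = 38.5.
Plugging P* into demand: Q* = 163.625 - 0.25(38.5) = 154.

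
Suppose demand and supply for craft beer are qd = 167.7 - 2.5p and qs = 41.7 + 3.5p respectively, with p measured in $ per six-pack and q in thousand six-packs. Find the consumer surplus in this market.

Consumer surplus = 2654.208

At equilibrium qd = qs, so 167.7 - 2.5p = 41.7 + 3.5p; collecting terms, 126 = 6p and p* = 21.
Then q* = 167.7 - 2.5(21) = 115.2.
Demand choke price (qd = 0): p = 167.7/2.5 = 67.08. Consumer surplus = ½ × (67.08 - 21) × 115.2 = 2654.208.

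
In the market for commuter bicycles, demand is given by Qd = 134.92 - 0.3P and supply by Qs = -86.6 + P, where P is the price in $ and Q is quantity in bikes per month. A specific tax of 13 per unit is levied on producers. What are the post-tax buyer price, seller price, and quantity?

With a tax of 13 on producers, they supply based on the net price P_s = P_b - 13, so Qs = -99.6 + P_b.
Equate demand and the shifted supply: 134.92 - 0.3P_b = -99.6 + P_b, giving 1.3P_b = 234.52, so P_b = 180.4.
So P_s = 167.4 and the quantity traded is Q = 134.92 - 0.3(180.4) = 80.8.

P_b = 180.4, P_s = 167.4, Q = 80.8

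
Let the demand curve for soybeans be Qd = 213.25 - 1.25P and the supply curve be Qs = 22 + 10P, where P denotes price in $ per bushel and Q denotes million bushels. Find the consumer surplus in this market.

Set Qd = Qs: 213.25 - 1.25P = 22 + 10P, so 191.25 = 11.25P and P* = 17.
Plugging P* into demand: Q* = 213.25 - 1.25(17) = 192.
Demand choke price (Qd = 0): P = 213.25/1.25 = 170.6. Consumer surplus = ½ × (170.6 - 17) × 192 = 14745.6.

Consumer surplus = 14745.6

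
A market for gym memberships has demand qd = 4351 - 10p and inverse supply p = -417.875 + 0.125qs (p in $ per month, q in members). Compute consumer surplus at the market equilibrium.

Consumer surplus = 718584.05

Inverting to quantity form: qs = 3343 + 8p.
Equating demand and supply, 4351 - 10p = 3343 + 8p gives 18p = 1008, so p* = 56.
Then q* = 4351 - 10(56) = 3791.
Demand choke price (qd = 0): p = 4351/10 = 435.1. Consumer surplus = ½ × (435.1 - 56) × 3791 = 718584.05.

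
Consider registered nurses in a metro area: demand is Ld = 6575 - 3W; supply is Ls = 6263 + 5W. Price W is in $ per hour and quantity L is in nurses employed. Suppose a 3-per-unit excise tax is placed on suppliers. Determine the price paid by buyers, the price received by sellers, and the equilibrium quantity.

W_b = 40.875, W_s = 37.875, L = 6452.375

The tax drives a wedge W_b - W_s = 3. Substituting W_s = W_b - 3 into supply: Ls = 6248 + 5W_b.
Market clearing requires 6575 - 3W_b = 6248 + 5W_b; hence 327 = 8W_b and W_b = 40.875.
Then W_s = 40.875 - 3 = 37.875 and L = 6575 - 3(40.875) = 6452.375.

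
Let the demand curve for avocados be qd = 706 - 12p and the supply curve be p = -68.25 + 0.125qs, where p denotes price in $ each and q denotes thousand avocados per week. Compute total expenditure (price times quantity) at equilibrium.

Total expenditure = 4880

In direct form, qs = 546 + 8p.
The market clears where 706 - 12p = 546 + 8p. Rearranging, 20p = 160, hence p* = 8.
Plugging p* into demand: q* = 706 - 12(8) = 610.
Total expenditure = p* × q* = 8 × 610 = 4880.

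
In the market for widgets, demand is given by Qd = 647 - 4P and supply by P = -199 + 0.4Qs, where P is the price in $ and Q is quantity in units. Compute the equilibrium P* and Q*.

Solving each curve for Q: Qs = 497.5 + 2.5P.
At equilibrium Qd = Qs, so 647 - 4P = 497.5 + 2.5P; collecting terms, 149.5 = 6.5P and P* = 23.
From the demand curve, Q* = 647 - 4(23) = 555.

P* = 23, Q* = 555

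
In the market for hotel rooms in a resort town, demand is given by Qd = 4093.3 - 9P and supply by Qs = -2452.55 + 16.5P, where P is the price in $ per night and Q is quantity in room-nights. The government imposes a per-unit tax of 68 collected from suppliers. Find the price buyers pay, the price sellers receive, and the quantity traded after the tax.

P_b = 300.7, P_s = 232.7, Q = 1387

Suppliers keep P_s = P_b - 68 per unit, so supply in terms of the buyer price is Qs = -3574.55 + 16.5P_b.
Set Qd = Qs: 4093.3 - 9P_b = -3574.55 + 16.5P_b, so 7667.85 = 25.5P_b and P_b = 300.7.
Then P_s = 300.7 - 68 = 232.7 and Q = 4093.3 - 9(300.7) = 1387.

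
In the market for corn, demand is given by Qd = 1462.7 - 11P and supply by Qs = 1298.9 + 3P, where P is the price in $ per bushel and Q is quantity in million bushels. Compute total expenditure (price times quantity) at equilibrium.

Total expenditure = 15607.8

The market clears where 1462.7 - 11P = 1298.9 + 3P. Rearranging, 14P = 163.8, hence P* = 11.7.
Substitute back: Q* = 1462.7 - 11(11.7) = 1334.
Total expenditure = P* × Q* = 11.7 × 1334 = 15607.8.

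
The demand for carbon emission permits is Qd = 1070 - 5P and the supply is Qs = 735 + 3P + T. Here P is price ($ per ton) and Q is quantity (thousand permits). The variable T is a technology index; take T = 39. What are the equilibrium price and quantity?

With T = 39, supply is Qs = 774 + 3P.
At equilibrium Qd = Qs, so 1070 - 5P = 774 + 3P; collecting terms, 296 = 8P and P* = 37.
From the demand curve, Q* = 1070 - 5(37) = 885.

P* = 37, Q* = 885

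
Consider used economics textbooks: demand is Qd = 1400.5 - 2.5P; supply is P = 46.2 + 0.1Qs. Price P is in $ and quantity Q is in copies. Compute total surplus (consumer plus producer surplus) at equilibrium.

Total surplus = 264196

Rewriting in direct form: Qs = -462 + 10P.
Equating demand and supply, 1400.5 - 2.5P = -462 + 10P gives 12.5P = 1862.5, so P* = 149.
Substitute back: Q* = 1400.5 - 2.5(149) = 1028.
Demand choke price = 560.2; supply choke price = 46.2. CS = ½(560.2 - 149)(1028) = 211356.8; PS = ½(149 - 46.2)(1028) = 52839.2. Total surplus = 264196.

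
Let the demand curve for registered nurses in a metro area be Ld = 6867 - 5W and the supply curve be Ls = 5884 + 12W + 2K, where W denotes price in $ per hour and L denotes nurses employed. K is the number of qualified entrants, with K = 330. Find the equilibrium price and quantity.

With K = 330, supply is Ls = 6544 + 12W.
Equating demand and supply, 6867 - 5W = 6544 + 12W gives 17W = 323, so W* = 19.
Then L* = 6867 - 5(19) = 6772.

W* = 19, L* = 6772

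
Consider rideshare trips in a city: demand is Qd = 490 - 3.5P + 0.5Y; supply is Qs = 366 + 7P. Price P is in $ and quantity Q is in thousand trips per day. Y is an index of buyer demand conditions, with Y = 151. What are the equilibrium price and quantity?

P* = 19, Q* = 499

With Y = 151, demand is Qd = 565.5 - 3.5P.
Set Qd = Qs: 565.5 - 3.5P = 366 + 7P, so 199.5 = 10.5P and P* = 19.
Substitute back: Q* = 565.5 - 3.5(19) = 499.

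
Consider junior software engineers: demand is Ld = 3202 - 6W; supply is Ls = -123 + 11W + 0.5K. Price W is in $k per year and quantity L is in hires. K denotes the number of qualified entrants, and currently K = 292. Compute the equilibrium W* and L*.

W* = 187, L* = 2080

With K = 292, supply is Ls = 23 + 11W.
At equilibrium Ld = Ls, so 3202 - 6W = 23 + 11W; collecting terms, 3179 = 17W and W* = 187.
Plugging W* into demand: L* = 3202 - 6(187) = 2080.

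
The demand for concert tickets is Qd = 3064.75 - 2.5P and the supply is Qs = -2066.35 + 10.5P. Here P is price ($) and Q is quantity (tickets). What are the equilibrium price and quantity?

The market clears where 3064.75 - 2.5P = -2066.35 + 10.5P. Rearranging, 13P = 5131.1, hence P* = 394.7.
Then Q* = 3064.75 - 2.5(394.7) = 2078.

P* = 394.7, Q* = 2078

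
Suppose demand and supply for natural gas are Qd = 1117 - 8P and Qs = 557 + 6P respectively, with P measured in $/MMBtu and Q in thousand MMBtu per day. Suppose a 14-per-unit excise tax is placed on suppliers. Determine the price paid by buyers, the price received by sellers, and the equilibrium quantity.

Suppliers keep P_s = P_b - 14 per unit, so supply in terms of the buyer price is Qs = 473 + 6P_b.
Market clearing requires 1117 - 8P_b = 473 + 6P_b; hence 644 = 14P_b and P_b = 46.
So P_s = 32 and the quantity traded is Q = 1117 - 8(46) = 749.

P_b = 46, P_s = 32, Q = 749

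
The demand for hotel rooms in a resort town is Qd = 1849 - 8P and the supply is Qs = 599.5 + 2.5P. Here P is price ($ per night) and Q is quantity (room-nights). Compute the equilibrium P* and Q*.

Set Qd = Qs: 1849 - 8P = 599.5 + 2.5P, so 1249.5 = 10.5P and P* = 119.
Substitute back: Q* = 1849 - 8(119) = 897.

P* = 119, Q* = 897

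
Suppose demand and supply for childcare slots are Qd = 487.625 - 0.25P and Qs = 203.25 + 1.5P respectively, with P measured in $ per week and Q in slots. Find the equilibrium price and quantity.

P* = 162.5, Q* = 447

Equating demand and supply, 487.625 - 0.25P = 203.25 + 1.5P gives 1.75P = 284.375, so P* = 162.5.
From the demand curve, Q* = 487.625 - 0.25(162.5) = 447.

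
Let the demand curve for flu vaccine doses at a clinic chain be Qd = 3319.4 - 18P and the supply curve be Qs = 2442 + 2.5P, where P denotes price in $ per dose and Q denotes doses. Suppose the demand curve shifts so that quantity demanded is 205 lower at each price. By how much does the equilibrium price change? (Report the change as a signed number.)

ΔP = -10

The market clears where 3319.4 - 18P = 2442 + 2.5P. Rearranging, 20.5P = 877.4, hence P* = 42.8.
Then Q* = 3319.4 - 18(42.8) = 2549.
After the shift, demand is Qd = 3114.4 - 18P.
Re-solving, 20.5P = 672.4 gives P = 32.8 and Q = 2524.
ΔP = 32.8 - 42.8 = -10.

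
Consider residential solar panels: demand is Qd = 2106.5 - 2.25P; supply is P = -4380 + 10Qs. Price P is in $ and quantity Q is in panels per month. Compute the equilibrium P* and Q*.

Inverting to quantity form: Qs = 438 + 0.1P.
The market clears where 2106.5 - 2.25P = 438 + 0.1P. Rearranging, 2.35P = 1668.5, hence P* = 710.
Then Q* = 2106.5 - 2.25(710) = 509.

P* = 710, Q* = 509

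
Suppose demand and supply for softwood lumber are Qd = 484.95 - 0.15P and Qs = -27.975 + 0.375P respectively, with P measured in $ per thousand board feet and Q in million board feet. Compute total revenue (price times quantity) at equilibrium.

Total revenue = 330616.8

At equilibrium Qd = Qs, so 484.95 - 0.15P = -27.975 + 0.375P; collecting terms, 512.925 = 0.525P and P* = 977.
Substitute back: Q* = 484.95 - 0.15(977) = 338.4.
Total revenue = P* × Q* = 977 × 338.4 = 330616.8.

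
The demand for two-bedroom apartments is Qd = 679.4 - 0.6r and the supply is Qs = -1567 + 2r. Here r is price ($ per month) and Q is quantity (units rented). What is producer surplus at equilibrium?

Producer surplus = 6480.25

Set Qd = Qs: 679.4 - 0.6r = -1567 + 2r, so 2246.4 = 2.6r and r* = 864.
From the demand curve, Q* = 679.4 - 0.6(864) = 161.
Supply choke price (Qs = 0): r = 783.5. Producer surplus = ½ × (864 - 783.5) × 161 = 6480.25.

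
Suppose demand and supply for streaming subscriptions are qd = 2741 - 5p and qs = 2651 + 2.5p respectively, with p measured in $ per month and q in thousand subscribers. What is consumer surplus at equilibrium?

Consumer surplus = 718776.1

Set qd = qs: 2741 - 5p = 2651 + 2.5p, so 90 = 7.5p and p* = 12.
From the demand curve, q* = 2741 - 5(12) = 2681.
Demand choke price (qd = 0): p = 2741/5 = 548.2. Consumer surplus = ½ × (548.2 - 12) × 2681 = 718776.1.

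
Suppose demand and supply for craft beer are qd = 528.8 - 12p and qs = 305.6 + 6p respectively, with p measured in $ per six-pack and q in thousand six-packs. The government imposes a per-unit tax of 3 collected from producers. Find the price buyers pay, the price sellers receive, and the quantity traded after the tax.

The tax drives a wedge p_b - p_s = 3. Substituting p_s = p_b - 3 into supply: qs = 287.6 + 6p_b.
Set qd = qs: 528.8 - 12p_b = 287.6 + 6p_b, so 241.2 = 18p_b and p_b = 13.4.
Then p_s = 13.4 - 3 = 10.4 and q = 528.8 - 12(13.4) = 368.

p_b = 13.4, p_s = 10.4, q = 368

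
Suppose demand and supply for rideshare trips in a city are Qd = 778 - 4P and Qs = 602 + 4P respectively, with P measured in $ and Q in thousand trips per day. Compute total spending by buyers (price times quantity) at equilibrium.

The market clears where 778 - 4P = 602 + 4P. Rearranging, 8P = 176, hence P* = 22.
Substitute back: Q* = 778 - 4(22) = 690.
Total spending by buyers = P* × Q* = 22 × 690 = 15180.

Total spending by buyers = 15180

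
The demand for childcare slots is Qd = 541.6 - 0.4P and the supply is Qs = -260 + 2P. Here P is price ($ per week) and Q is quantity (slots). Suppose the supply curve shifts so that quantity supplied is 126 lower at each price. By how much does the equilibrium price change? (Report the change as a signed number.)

ΔP = 52.5

Equating demand and supply, 541.6 - 0.4P = -260 + 2P gives 2.4P = 801.6, so P* = 334.
Then Q* = 541.6 - 0.4(334) = 408.
After the shift, supply is Qs = -386 + 2P.
Re-solving, 2.4P = 927.6 gives P = 386.5 and Q = 387.
ΔP = 386.5 - 334 = 52.5.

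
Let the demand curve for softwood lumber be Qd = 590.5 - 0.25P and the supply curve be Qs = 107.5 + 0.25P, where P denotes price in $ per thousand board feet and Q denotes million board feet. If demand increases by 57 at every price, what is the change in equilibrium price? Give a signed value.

Set Qd = Qs: 590.5 - 0.25P = 107.5 + 0.25P, so 483 = 0.5P and P* = 966.
Plugging P* into demand: Q* = 590.5 - 0.25(966) = 349.
After the shift, demand is Qd = 647.5 - 0.25P.
The new intersection has 540 = 0.5P, i.e. P = 1080, Q = 377.5.
ΔP = 1080 - 966 = 114.

ΔP = 114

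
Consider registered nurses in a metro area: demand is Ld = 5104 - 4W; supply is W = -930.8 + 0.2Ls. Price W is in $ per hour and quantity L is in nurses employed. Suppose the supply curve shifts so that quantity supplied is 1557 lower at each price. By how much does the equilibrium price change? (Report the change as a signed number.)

Solving each curve for L: Ls = 4654 + 5W.
Set Ld = Ls: 5104 - 4W = 4654 + 5W, so 450 = 9W and W* = 50.
From the demand curve, L* = 5104 - 4(50) = 4904.
After the shift, supply is Ls = 3097 + 5W.
Re-solving, 9W = 2007 gives W = 223 and L = 4212.
ΔW = 223 - 50 = 173.

ΔW = 173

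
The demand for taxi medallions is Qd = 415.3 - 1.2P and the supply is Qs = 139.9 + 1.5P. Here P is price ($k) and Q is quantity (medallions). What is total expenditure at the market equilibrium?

Total expenditure = 29875.8

The market clears where 415.3 - 1.2P = 139.9 + 1.5P. Rearranging, 2.7P = 275.4, hence P* = 102.
From the demand curve, Q* = 415.3 - 1.2(102) = 292.9.
Total expenditure = P* × Q* = 102 × 292.9 = 29875.8.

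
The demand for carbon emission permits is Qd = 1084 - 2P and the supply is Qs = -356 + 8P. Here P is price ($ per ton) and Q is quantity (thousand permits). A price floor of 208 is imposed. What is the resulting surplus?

Evaluating both curves at the floor price 208 gives Qd = 668, Qs = 1308.
Surplus = Qs - Qd = 1308 - 668 = 640.

Surplus = 640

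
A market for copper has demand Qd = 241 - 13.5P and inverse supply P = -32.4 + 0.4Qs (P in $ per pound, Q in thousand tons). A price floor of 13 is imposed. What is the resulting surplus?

Surplus = 48

Solving each curve for Q: Qs = 81 + 2.5P.
With P fixed at 13, quantity demanded is 65.5 and quantity supplied is 113.5.
Surplus = Qs - Qd = 113.5 - 65.5 = 48.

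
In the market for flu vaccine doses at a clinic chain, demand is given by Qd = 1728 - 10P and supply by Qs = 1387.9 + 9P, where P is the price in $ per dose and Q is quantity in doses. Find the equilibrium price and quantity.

P* = 17.9, Q* = 1549

The market clears where 1728 - 10P = 1387.9 + 9P. Rearranging, 19P = 340.1, hence P* = 17.9.
Substitute back: Q* = 1728 - 10(17.9) = 1549.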